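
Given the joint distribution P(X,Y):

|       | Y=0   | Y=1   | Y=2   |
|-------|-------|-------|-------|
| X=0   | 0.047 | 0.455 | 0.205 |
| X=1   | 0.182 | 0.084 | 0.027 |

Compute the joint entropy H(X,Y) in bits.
2.0811 bits

H(X,Y) = -Σ_{x,y} P(x,y) log₂ P(x,y). Per-cell terms -P(x,y)·log₂P(x,y):
  X=0: 0.20733, 0.51691, 0.46869
  X=1: 0.44735, 0.30017, 0.14069
Sum of the 6 terms: H(X,Y) = 2.0811 bits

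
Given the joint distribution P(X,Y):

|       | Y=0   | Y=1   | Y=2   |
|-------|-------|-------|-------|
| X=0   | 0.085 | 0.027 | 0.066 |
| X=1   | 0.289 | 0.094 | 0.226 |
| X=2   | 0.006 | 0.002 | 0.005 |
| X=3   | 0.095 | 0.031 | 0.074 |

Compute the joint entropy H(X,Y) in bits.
2.8813 bits

H(X,Y) = -Σ_{x,y} P(x,y) log₂ P(x,y). Per-cell terms -P(x,y)·log₂P(x,y):
  X=0: 0.30229, 0.14069, 0.25881
  X=1: 0.51756, 0.32065, 0.48491
  X=2: 0.04428, 0.01793, 0.03822
  X=3: 0.32261, 0.15536, 0.27797
Sum of the 12 terms: H(X,Y) = 2.8813 bits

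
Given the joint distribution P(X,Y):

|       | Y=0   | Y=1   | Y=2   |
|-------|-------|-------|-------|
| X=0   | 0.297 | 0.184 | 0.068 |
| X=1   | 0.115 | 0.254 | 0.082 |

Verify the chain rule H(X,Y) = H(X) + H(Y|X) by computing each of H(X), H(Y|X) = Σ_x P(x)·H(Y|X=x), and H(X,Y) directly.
H(X) = 0.9931 bits, H(Y|X) = 1.3971 bits, H(X,Y) = 2.3902 bits

Marginal of X (row sums):
  P(X=0) = 0.297 + 0.184 + 0.068 = 0.549
  P(X=1) = 0.115 + 0.254 + 0.082 = 0.451
H(X) = -[0.549·log₂(0.549) + 0.451·log₂(0.451)]
  = 0.4750 + 0.5181 = 0.9931 bits

H(Y|X) = Σ_x P(x)·H(Y|X=x):
  X=0: P(X=0) = 0.549, P(Y|X=0) = (33/61, 184/549, 68/549) → H(Y|X=0) = 1.3813
  X=1: P(X=1) = 0.451, P(Y|X=1) = (115/451, 254/451, 2/11) → H(Y|X=1) = 1.4164
H(Y|X) = 0.549·1.3813 + 0.451·1.4164 = 1.3971 bits

H(X,Y) = -Σ_{x,y} P(x,y) log₂ P(x,y). Per-cell terms -P(x,y)·log₂P(x,y):
  X=0: 0.5202, 0.4494, 0.2637
  X=1: 0.3588, 0.5022, 0.2959
Sum of the 6 terms: H(X,Y) = 2.3902 bits

Chain rule check:
  H(X) + H(Y|X) = 0.9931 + 1.3971 = 2.3902 bits
  H(X,Y) = 2.3902 bits
✓ Chain rule verified.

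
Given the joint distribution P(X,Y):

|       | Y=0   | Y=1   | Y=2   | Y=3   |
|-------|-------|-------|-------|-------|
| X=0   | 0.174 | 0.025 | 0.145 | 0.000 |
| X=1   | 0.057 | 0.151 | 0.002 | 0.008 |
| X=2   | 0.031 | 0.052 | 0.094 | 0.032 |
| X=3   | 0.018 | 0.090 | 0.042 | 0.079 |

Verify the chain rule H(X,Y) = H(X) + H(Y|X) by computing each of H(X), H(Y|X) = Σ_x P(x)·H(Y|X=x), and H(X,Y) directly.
H(X) = 1.9677 bits, H(Y|X) = 1.4845 bits, H(X,Y) = 3.4521 bits

Marginal of X (row sums):
  P(X=0) = 0.174 + 0.025 + 0.145 + 0.000 = 0.344
  P(X=1) = 0.057 + 0.151 + 0.002 + 0.008 = 0.218
  P(X=2) = 0.031 + 0.052 + 0.094 + 0.032 = 0.209
  P(X=3) = 0.018 + 0.090 + 0.042 + 0.079 = 0.229
H(X) = -[0.344·log₂(0.344) + 0.218·log₂(0.218) + 0.209·log₂(0.209) + 0.229·log₂(0.229)]
  = 0.52959 + 0.47908 + 0.47201 + 0.48699 = 1.9677 bits

H(Y|X) = Σ_x P(x)·H(Y|X=x):
  X=0: P(X=0) = 0.344, P(Y|X=0) = (87/172, 25/344, 145/344, 0) → H(Y|X=0) = 1.29762
  X=1: P(X=1) = 0.218, P(Y|X=1) = (57/218, 151/218, 1/109, 4/109) → H(Y|X=1) = 1.11005
  X=2: P(X=2) = 0.209, P(Y|X=2) = (31/209, 52/209, 94/209, 32/209) → H(Y|X=2) = 1.84069
  X=3: P(X=3) = 0.229, P(Y|X=3) = (18/229, 90/229, 42/229, 79/229) → H(Y|X=3) = 1.79640
H(Y|X) = 0.344·1.29762 + 0.218·1.11005 + 0.209·1.84069 + 0.229·1.79640 = 1.4845 bits

H(X,Y) = -Σ_{x,y} P(x,y) log₂ P(x,y). Per-cell terms -P(x,y)·log₂P(x,y):
  X=0: 0.43897, 0.13305, 0.40395, 0.00000
  X=1: 0.23557, 0.41183, 0.01793, 0.05573
  X=2: 0.15536, 0.22180, 0.32065, 0.15891
  X=3: 0.10433, 0.31265, 0.19209, 0.28930
  (cells with P = 0 contribute 0)
Sum of the 16 terms: H(X,Y) = 3.4521 bits

Chain rule check:
  H(X) + H(Y|X) = 1.9677 + 1.4845 = 3.4522 bits
  H(X,Y) = 3.4521 bits
✓ Chain rule verified (Δ = 0.0001 is 4-dp rounding noise: each of the three values was rounded independently).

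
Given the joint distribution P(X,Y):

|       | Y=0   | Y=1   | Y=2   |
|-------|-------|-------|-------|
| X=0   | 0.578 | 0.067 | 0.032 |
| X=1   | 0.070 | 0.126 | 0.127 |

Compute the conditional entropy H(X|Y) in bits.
0.6150 bits

H(X|Y) = H(X,Y) - H(Y)

H(X,Y) = -Σ_{x,y} P(x,y) log₂ P(x,y). Per-cell terms -P(x,y)·log₂P(x,y):
  X=0: 0.45712, 0.26128, 0.15891
  X=1: 0.26856, 0.37655, 0.37809
Sum of the 6 terms: H(X,Y) = 1.9005 bits

Marginal of Y (column sums):
  P(Y=0) = 0.578 + 0.070 = 0.648
  P(Y=1) = 0.067 + 0.126 = 0.193
  P(Y=2) = 0.032 + 0.127 = 0.159
H(Y) = -[0.648·log₂(0.648) + 0.193·log₂(0.193) + 0.159·log₂(0.159)]
  = 0.40561 + 0.45805 + 0.42181 = 1.2855 bits

H(X|Y) = H(X,Y) - H(Y) = 1.9005 - 1.2855 = 0.6150 bits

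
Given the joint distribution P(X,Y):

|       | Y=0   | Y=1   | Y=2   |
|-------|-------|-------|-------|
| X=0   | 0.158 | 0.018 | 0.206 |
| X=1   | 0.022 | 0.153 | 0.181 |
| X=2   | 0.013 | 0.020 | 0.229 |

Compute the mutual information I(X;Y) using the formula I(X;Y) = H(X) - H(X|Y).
0.2543 bits

I(X;Y) = H(X) - H(X|Y)

Marginal of X (row sums):
  P(X=0) = 0.158 + 0.018 + 0.206 = 0.382
  P(X=1) = 0.022 + 0.153 + 0.181 = 0.356
  P(X=2) = 0.013 + 0.020 + 0.229 = 0.262
H(X) = -[0.382·log₂(0.382) + 0.356·log₂(0.356) + 0.262·log₂(0.262)]
  = 0.53035 + 0.53046 + 0.50628 = 1.5671 bits

Marginal of Y (column sums):
  P(Y=0) = 0.158 + 0.022 + 0.013 = 0.193
  P(Y=1) = 0.018 + 0.153 + 0.020 = 0.191
  P(Y=2) = 0.206 + 0.181 + 0.229 = 0.616
H(X|Y) = Σ_y P(y)·H(X|Y=y):
  Y=0: P(Y=0) = 0.193, P(X|Y=0) = (158/193, 22/193, 13/193) → H(X|Y=0) = 0.85561
  Y=1: P(Y=1) = 0.191, P(X|Y=1) = (18/191, 153/191, 20/191) → H(X|Y=1) = 0.91838
  Y=2: P(Y=2) = 0.616, P(X|Y=2) = (103/308, 181/616, 229/616) → H(X|Y=2) = 1.57836
H(X|Y) = 0.193·0.85561 + 0.191·0.91838 + 0.616·1.57836 = 1.3128 bits

I(X;Y) = H(X) - H(X|Y) = 1.5671 - 1.3128 = 0.2543 bits

Cross-check via I(X;Y) = H(X) + H(Y) - H(X,Y): computing H(Y) from the column sums and H(X,Y) from the 9 cells in the same way gives H(Y) = 1.3448 bits and H(X,Y) = 2.6576 bits, so
I(X;Y) = 1.5671 + 1.3448 - 2.6576 = 0.2543 bits ✓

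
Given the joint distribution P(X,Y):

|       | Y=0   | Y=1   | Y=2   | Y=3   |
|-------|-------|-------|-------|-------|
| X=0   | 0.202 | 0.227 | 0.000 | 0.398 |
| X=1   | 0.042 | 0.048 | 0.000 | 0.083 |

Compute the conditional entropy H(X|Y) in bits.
0.6645 bits

H(X|Y) = H(X,Y) - H(Y)

H(X,Y) = -Σ_{x,y} P(x,y) log₂ P(x,y). Per-cell terms -P(x,y)·log₂P(x,y):
  X=0: 0.466130, 0.485607, 0.000000, 0.529006
  X=1: 0.192086, 0.210279, 0.000000, 0.298032
  (cells with P = 0 contribute 0)
Sum of the 8 terms: H(X,Y) = 2.18114 bits

Marginal of Y (column sums):
  P(Y=0) = 0.202 + 0.042 = 0.244
  P(Y=1) = 0.227 + 0.048 = 0.275
  P(Y=2) = 0.000 + 0.000 = 0.000
  P(Y=3) = 0.398 + 0.083 = 0.481
H(Y) = -[0.244·log₂(0.244) + 0.275·log₂(0.275) + 0.481·log₂(0.481)]   (outcomes with P = 0 contribute 0)
  = 0.496551 + 0.512187 + 0.507884 = 1.51662 bits

H(X|Y) = H(X,Y) - H(Y) = 2.18114 - 1.51662 = 0.6645 bits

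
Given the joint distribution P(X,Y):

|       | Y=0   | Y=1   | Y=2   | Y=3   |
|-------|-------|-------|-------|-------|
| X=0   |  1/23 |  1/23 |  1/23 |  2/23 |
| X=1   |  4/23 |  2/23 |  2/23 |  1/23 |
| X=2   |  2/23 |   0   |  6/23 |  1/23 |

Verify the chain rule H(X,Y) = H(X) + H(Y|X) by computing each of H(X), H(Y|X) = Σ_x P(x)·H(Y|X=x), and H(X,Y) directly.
H(X) = 1.5380 bits, H(Y|X) = 1.6156 bits, H(X,Y) = 3.1536 bits

Marginal of X (row sums):
  P(X=0) = 1/23 + 1/23 + 1/23 + 2/23 = 5/23
  P(X=1) = 4/23 + 2/23 + 2/23 + 1/23 = 9/23
  P(X=2) = 2/23 + 0 + 6/23 + 1/23 = 9/23
H(X) = -[(5/23)·log₂(5/23) + (9/23)·log₂(9/23) + (9/23)·log₂(9/23)]
  = 0.47862 + 0.52968 + 0.52968 = 1.5380 bits

H(Y|X) = Σ_x P(x)·H(Y|X=x):
  X=0: P(X=0) = 5/23, P(Y|X=0) = (1/5, 1/5, 1/5, 2/5) → H(Y|X=0) = 1.92193
  X=1: P(X=1) = 9/23, P(Y|X=1) = (4/9, 2/9, 2/9, 1/9) → H(Y|X=1) = 1.83659
  X=2: P(X=2) = 9/23, P(Y|X=2) = (2/9, 0, 2/3, 1/9) → H(Y|X=2) = 1.22439
H(Y|X) = (5/23)·1.92193 + (9/23)·1.83659 + (9/23)·1.22439 = 1.6156 bits

H(X,Y) = -Σ_{x,y} P(x,y) log₂ P(x,y). Per-cell terms -P(x,y)·log₂P(x,y):
  X=0: 0.19668, 0.19668, 0.19668, 0.30640
  X=1: 0.43888, 0.30640, 0.30640, 0.19668
  X=2: 0.30640, 0.00000, 0.50572, 0.19668
  (cells with P = 0 contribute 0)
Sum of the 12 terms: H(X,Y) = 3.1536 bits

Chain rule check:
  H(X) + H(Y|X) = 1.5380 + 1.6156 = 3.1536 bits
  H(X,Y) = 3.1536 bits
✓ Chain rule verified.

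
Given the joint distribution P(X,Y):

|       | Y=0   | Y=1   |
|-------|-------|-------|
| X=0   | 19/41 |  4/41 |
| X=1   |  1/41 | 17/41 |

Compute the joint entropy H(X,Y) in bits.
1.4991 bits

H(X,Y) = -Σ_{x,y} P(x,y) log₂ P(x,y). Per-cell terms -P(x,y)·log₂P(x,y):
  X=0: 0.5142, 0.3276
  X=1: 0.1307, 0.5266
Sum of the 4 terms: H(X,Y) = 1.4991 bits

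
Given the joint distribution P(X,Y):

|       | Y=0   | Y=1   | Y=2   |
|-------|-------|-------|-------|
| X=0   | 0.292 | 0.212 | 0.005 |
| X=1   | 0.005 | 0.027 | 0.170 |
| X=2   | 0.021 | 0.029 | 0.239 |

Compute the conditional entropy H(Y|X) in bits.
0.9238 bits

H(Y|X) = H(X,Y) - H(X)

H(X,Y) = -Σ_{x,y} P(x,y) log₂ P(x,y). Per-cell terms -P(x,y)·log₂P(x,y):
  X=0: 0.51858, 0.47443, 0.03822
  X=1: 0.03822, 0.14069, 0.43459
  X=2: 0.11704, 0.14813, 0.49352
Sum of the 9 terms: H(X,Y) = 2.4034 bits

Marginal of X (row sums):
  P(X=0) = 0.292 + 0.212 + 0.005 = 0.509
  P(X=1) = 0.005 + 0.027 + 0.170 = 0.202
  P(X=2) = 0.021 + 0.029 + 0.239 = 0.289
H(X) = -[0.509·log₂(0.509) + 0.202·log₂(0.202) + 0.289·log₂(0.289)]
  = 0.49590 + 0.46613 + 0.51756 = 1.4796 bits

H(Y|X) = H(X,Y) - H(X) = 2.4034 - 1.4796 = 0.9238 bits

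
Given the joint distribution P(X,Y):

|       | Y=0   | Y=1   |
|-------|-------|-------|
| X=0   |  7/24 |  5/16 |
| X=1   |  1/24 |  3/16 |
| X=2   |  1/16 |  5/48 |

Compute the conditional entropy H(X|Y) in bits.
1.3082 bits

H(X|Y) = H(X,Y) - H(Y)

H(X,Y) = -Σ_{x,y} P(x,y) log₂ P(x,y). Per-cell terms -P(x,y)·log₂P(x,y):
  X=0: 0.51847, 0.52440
  X=1: 0.19104, 0.45282
  X=2: 0.25000, 0.33990
Sum of the 6 terms: H(X,Y) = 2.27663 bits

Marginal of Y (column sums):
  P(Y=0) = 7/24 + 1/24 + 1/16 = 19/48
  P(Y=1) = 5/16 + 3/16 + 5/48 = 29/48
H(Y) = -[(19/48)·log₂(19/48) + (29/48)·log₂(29/48)]
  = 0.52924 + 0.43922 = 0.96846 bits

H(X|Y) = H(X,Y) - H(Y) = 2.27663 - 0.96846 = 1.3082 bits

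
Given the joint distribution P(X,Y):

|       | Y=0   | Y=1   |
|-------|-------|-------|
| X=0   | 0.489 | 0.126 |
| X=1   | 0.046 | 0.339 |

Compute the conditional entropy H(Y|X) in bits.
0.6531 bits

H(Y|X) = H(X,Y) - H(X)

H(X,Y) = -Σ_{x,y} P(x,y) log₂ P(x,y). Per-cell terms -P(x,y)·log₂P(x,y):
  X=0: 0.50469, 0.37655
  X=1: 0.20434, 0.52906
Sum of the 4 terms: H(X,Y) = 1.6146 bits

Marginal of X (row sums):
  P(X=0) = 0.489 + 0.126 = 0.615
  P(X=1) = 0.046 + 0.339 = 0.385
H(X) = -[0.615·log₂(0.615) + 0.385·log₂(0.385)]
  = 0.43133 + 0.53017 = 0.9615 bits

H(Y|X) = H(X,Y) - H(X) = 1.6146 - 0.9615 = 0.6531 bits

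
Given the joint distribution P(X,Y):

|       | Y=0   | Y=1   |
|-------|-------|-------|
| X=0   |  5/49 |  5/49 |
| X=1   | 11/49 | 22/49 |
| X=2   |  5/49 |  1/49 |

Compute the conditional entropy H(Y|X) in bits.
0.9021 bits

H(Y|X) = H(X,Y) - H(X)

H(X,Y) = -Σ_{x,y} P(x,y) log₂ P(x,y). Per-cell terms -P(x,y)·log₂P(x,y):
  X=0: 0.3360, 0.3360
  X=1: 0.4838, 0.5187
  X=2: 0.3360, 0.1146
Sum of the 6 terms: H(X,Y) = 2.1251 bits

Marginal of X (row sums):
  P(X=0) = 5/49 + 5/49 = 10/49
  P(X=1) = 11/49 + 22/49 = 33/49
  P(X=2) = 5/49 + 1/49 = 6/49
H(X) = -[(10/49)·log₂(10/49) + (33/49)·log₂(33/49) + (6/49)·log₂(6/49)]
  = 0.4679 + 0.3841 + 0.3710 = 1.2230 bits

H(Y|X) = H(X,Y) - H(X) = 2.1251 - 1.2230 = 0.9021 bits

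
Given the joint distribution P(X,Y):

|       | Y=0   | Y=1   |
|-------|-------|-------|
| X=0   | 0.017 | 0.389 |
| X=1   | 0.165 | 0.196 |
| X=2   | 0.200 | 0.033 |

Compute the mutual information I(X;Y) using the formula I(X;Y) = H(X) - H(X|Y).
0.3614 bits

I(X;Y) = H(X) - H(X|Y)

Marginal of X (row sums):
  P(X=0) = 0.017 + 0.389 = 0.406
  P(X=1) = 0.165 + 0.196 = 0.361
  P(X=2) = 0.200 + 0.033 = 0.233
H(X) = -[0.406·log₂(0.406) + 0.361·log₂(0.361) + 0.233·log₂(0.233)]
  = 0.5280 + 0.5306 + 0.4897 = 1.5483 bits

Marginal of Y (column sums):
  P(Y=0) = 0.017 + 0.165 + 0.200 = 0.382
  P(Y=1) = 0.389 + 0.196 + 0.033 = 0.618
H(X|Y) = Σ_y P(y)·H(X|Y=y):
  Y=0: P(Y=0) = 0.382, P(X|Y=0) = (17/382, 165/382, 100/191) → H(X|Y=0) = 1.2117
  Y=1: P(Y=1) = 0.618, P(X|Y=1) = (389/618, 98/309, 11/206) → H(X|Y=1) = 1.1715
H(X|Y) = 0.382·1.2117 + 0.618·1.1715 = 1.1869 bits

I(X;Y) = H(X) - H(X|Y) = 1.5483 - 1.1869 = 0.3614 bits

Cross-check via I(X;Y) = H(X) + H(Y) - H(X,Y): computing H(Y) from the column sums and H(X,Y) from the 6 cells in the same way gives H(Y) = 0.9594 bits and H(X,Y) = 2.1463 bits, so
I(X;Y) = 1.5483 + 0.9594 - 2.1463 = 0.3614 bits ✓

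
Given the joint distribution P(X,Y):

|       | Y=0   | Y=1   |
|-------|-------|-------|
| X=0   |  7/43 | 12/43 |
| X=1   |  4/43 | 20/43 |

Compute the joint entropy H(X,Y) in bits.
1.7726 bits

H(X,Y) = -Σ_{x,y} P(x,y) log₂ P(x,y). Per-cell terms -P(x,y)·log₂P(x,y):
  X=0: 0.426334, 0.513852
  X=1: 0.318722, 0.513645
Sum of the 4 terms: H(X,Y) = 1.7726 bits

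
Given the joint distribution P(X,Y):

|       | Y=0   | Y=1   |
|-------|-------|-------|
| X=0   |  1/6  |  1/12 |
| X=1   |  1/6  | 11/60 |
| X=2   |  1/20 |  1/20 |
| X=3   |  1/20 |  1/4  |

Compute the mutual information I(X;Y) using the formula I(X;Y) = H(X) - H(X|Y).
0.1131 bits

I(X;Y) = H(X) - H(X|Y)

Marginal of X (row sums):
  P(X=0) = 1/6 + 1/12 = 1/4
  P(X=1) = 1/6 + 11/60 = 7/20
  P(X=2) = 1/20 + 1/20 = 1/10
  P(X=3) = 1/20 + 1/4 = 3/10
H(X) = -[(1/4)·log₂(1/4) + (7/20)·log₂(7/20) + (1/10)·log₂(1/10) + (3/10)·log₂(3/10)]
  = 0.50000 + 0.53010 + 0.33219 + 0.52109 = 1.8834 bits

Marginal of Y (column sums):
  P(Y=0) = 1/6 + 1/6 + 1/20 + 1/20 = 13/30
  P(Y=1) = 1/12 + 11/60 + 1/20 + 1/4 = 17/30
H(X|Y) = Σ_y P(y)·H(X|Y=y):
  Y=0: P(Y=0) = 13/30, P(X|Y=0) = (5/13, 5/13, 3/26, 3/26) → H(X|Y=0) = 1.77935
  Y=1: P(Y=1) = 17/30, P(X|Y=1) = (5/34, 11/34, 3/34, 15/34) → H(X|Y=1) = 1.76330
H(X|Y) = (13/30)·1.77935 + (17/30)·1.76330 = 1.7703 bits

I(X;Y) = H(X) - H(X|Y) = 1.8834 - 1.7703 = 0.1131 bits

Cross-check via I(X;Y) = H(X) + H(Y) - H(X,Y): computing H(Y) from the column sums and H(X,Y) from the 8 cells in the same way gives H(Y) = 0.9871 bits and H(X,Y) = 2.7574 bits, so
I(X;Y) = 1.8834 + 0.9871 - 2.7574 = 0.1131 bits ✓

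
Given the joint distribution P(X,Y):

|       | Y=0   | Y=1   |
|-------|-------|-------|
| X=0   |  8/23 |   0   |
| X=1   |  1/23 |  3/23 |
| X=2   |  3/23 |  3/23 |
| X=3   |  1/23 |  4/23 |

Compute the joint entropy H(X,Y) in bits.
2.5121 bits

H(X,Y) = -Σ_{x,y} P(x,y) log₂ P(x,y). Per-cell terms -P(x,y)·log₂P(x,y):
  X=0: 0.5299, 0.0000
  X=1: 0.1967, 0.3833
  X=2: 0.3833, 0.3833
  X=3: 0.1967, 0.4389
  (cells with P = 0 contribute 0)
Sum of the 8 terms: H(X,Y) = 2.5121 bits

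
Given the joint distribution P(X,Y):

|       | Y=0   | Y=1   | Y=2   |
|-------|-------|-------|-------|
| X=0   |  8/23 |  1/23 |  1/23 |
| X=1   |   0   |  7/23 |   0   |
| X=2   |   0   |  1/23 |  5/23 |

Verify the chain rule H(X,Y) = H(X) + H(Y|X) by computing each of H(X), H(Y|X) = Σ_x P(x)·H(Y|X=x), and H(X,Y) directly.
H(X) = 1.5505 bits, H(Y|X) = 0.5704 bits, H(X,Y) = 2.1209 bits

Marginal of X (row sums):
  P(X=0) = 8/23 + 1/23 + 1/23 = 10/23
  P(X=1) = 0 + 7/23 + 0 = 7/23
  P(X=2) = 0 + 1/23 + 5/23 = 6/23
H(X) = -[(10/23)·log₂(10/23) + (7/23)·log₂(7/23) + (6/23)·log₂(6/23)]
  = 0.52245 + 0.52232 + 0.50572 = 1.5505 bits

H(Y|X) = Σ_x P(x)·H(Y|X=x):
  X=0: P(X=0) = 10/23, P(Y|X=0) = (4/5, 1/10, 1/10) → H(Y|X=0) = 0.92193
  X=1: P(X=1) = 7/23, P(Y|X=1) = (0, 1, 0) → H(Y|X=1) = 0.00000
  X=2: P(X=2) = 6/23, P(Y|X=2) = (0, 1/6, 5/6) → H(Y|X=2) = 0.65002
H(Y|X) = (10/23)·0.92193 + (7/23)·0.00000 + (6/23)·0.65002 = 0.5704 bits

H(X,Y) = -Σ_{x,y} P(x,y) log₂ P(x,y). Per-cell terms -P(x,y)·log₂P(x,y):
  X=0: 0.52993, 0.19668, 0.19668
  X=1: 0.00000, 0.52232, 0.00000
  X=2: 0.00000, 0.19668, 0.47862
  (cells with P = 0 contribute 0)
Sum of the 9 terms: H(X,Y) = 2.1209 bits

Chain rule check:
  H(X) + H(Y|X) = 1.5505 + 0.5704 = 2.1209 bits
  H(X,Y) = 2.1209 bits
✓ Chain rule verified.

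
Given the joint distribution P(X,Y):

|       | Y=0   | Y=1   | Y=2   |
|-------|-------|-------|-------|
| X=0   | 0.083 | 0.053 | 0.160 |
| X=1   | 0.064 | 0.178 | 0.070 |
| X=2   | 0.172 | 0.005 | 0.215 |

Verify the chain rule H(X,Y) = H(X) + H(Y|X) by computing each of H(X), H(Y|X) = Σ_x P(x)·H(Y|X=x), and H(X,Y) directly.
H(X) = 1.5738 bits, H(Y|X) = 1.2893 bits, H(X,Y) = 2.8630 bits

Marginal of X (row sums):
  P(X=0) = 0.083 + 0.053 + 0.160 = 0.296
  P(X=1) = 0.064 + 0.178 + 0.070 = 0.312
  P(X=2) = 0.172 + 0.005 + 0.215 = 0.392
H(X) = -[0.296·log₂(0.296) + 0.312·log₂(0.312) + 0.392·log₂(0.392)]
  = 0.5199 + 0.5243 + 0.5296 = 1.5738 bits

H(Y|X) = Σ_x P(x)·H(Y|X=x):
  X=0: P(X=0) = 0.296, P(Y|X=0) = (83/296, 53/296, 20/37) → H(Y|X=0) = 1.4385
  X=1: P(X=1) = 0.312, P(Y|X=1) = (8/39, 89/156, 35/156) → H(Y|X=1) = 1.4145
  X=2: P(X=2) = 0.392, P(Y|X=2) = (43/98, 5/392, 215/392) → H(Y|X=2) = 1.0770
H(Y|X) = 0.296·1.4385 + 0.312·1.4145 + 0.392·1.0770 = 1.2893 bits

H(X,Y) = -Σ_{x,y} P(x,y) log₂ P(x,y). Per-cell terms -P(x,y)·log₂P(x,y):
  X=0: 0.2980, 0.2246, 0.4230
  X=1: 0.2538, 0.4432, 0.2686
  X=2: 0.4368, 0.0382, 0.4768
Sum of the 9 terms: H(X,Y) = 2.8630 bits

Chain rule check:
  H(X) + H(Y|X) = 1.5738 + 1.2893 = 2.8631 bits
  H(X,Y) = 2.8630 bits
✓ Chain rule verified (Δ = 0.0001 is 4-dp rounding noise: each of the three values was rounded independently).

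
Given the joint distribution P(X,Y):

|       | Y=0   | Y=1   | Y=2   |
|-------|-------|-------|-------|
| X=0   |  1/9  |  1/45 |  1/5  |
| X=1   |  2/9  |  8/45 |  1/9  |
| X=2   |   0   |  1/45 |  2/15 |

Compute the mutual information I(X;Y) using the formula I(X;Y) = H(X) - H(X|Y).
0.2456 bits

I(X;Y) = H(X) - H(X|Y)

Marginal of X (row sums):
  P(X=0) = 1/9 + 1/45 + 1/5 = 1/3
  P(X=1) = 2/9 + 8/45 + 1/9 = 23/45
  P(X=2) = 0 + 1/45 + 2/15 = 7/45
H(X) = -[(1/3)·log₂(1/3) + (23/45)·log₂(23/45) + (7/45)·log₂(7/45)]
  = 0.5283 + 0.4949 + 0.4176 = 1.4408 bits

Marginal of Y (column sums):
  P(Y=0) = 1/9 + 2/9 + 0 = 1/3
  P(Y=1) = 1/45 + 8/45 + 1/45 = 2/9
  P(Y=2) = 1/5 + 1/9 + 2/15 = 4/9
H(X|Y) = Σ_y P(y)·H(X|Y=y):
  Y=0: P(Y=0) = 1/3, P(X|Y=0) = (1/3, 2/3, 0) → H(X|Y=0) = 0.9183
  Y=1: P(Y=1) = 2/9, P(X|Y=1) = (1/10, 4/5, 1/10) → H(X|Y=1) = 0.9219
  Y=2: P(Y=2) = 4/9, P(X|Y=2) = (9/20, 1/4, 3/10) → H(X|Y=2) = 1.5395
H(X|Y) = (1/3)·0.9183 + (2/9)·0.9219 + (4/9)·1.5395 = 1.1952 bits

I(X;Y) = H(X) - H(X|Y) = 1.4408 - 1.1952 = 0.2456 bits

Cross-check via I(X;Y) = H(X) + H(Y) - H(X,Y): computing H(Y) from the column sums and H(X,Y) from the 9 cells in the same way gives H(Y) = 1.5305 bits and H(X,Y) = 2.7257 bits, so
I(X;Y) = 1.4408 + 1.5305 - 2.7257 = 0.2456 bits ✓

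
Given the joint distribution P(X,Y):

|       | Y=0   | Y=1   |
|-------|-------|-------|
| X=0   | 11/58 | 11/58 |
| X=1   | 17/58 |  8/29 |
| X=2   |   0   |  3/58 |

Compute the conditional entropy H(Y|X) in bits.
0.9479 bits

H(Y|X) = H(X,Y) - H(X)

H(X,Y) = -Σ_{x,y} P(x,y) log₂ P(x,y). Per-cell terms -P(x,y)·log₂P(x,y):
  X=0: 0.45490, 0.45490
  X=1: 0.51894, 0.51255
  X=2: 0.00000, 0.22102
  (cells with P = 0 contribute 0)
Sum of the 6 terms: H(X,Y) = 2.1623 bits

Marginal of X (row sums):
  P(X=0) = 11/58 + 11/58 = 11/29
  P(X=1) = 17/58 + 8/29 = 33/58
  P(X=2) = 0 + 3/58 = 3/58
H(X) = -[(11/29)·log₂(11/29) + (33/58)·log₂(33/58) + (3/58)·log₂(3/58)]
  = 0.53048 + 0.46290 + 0.22102 = 1.2144 bits

H(Y|X) = H(X,Y) - H(X) = 2.1623 - 1.2144 = 0.9479 bits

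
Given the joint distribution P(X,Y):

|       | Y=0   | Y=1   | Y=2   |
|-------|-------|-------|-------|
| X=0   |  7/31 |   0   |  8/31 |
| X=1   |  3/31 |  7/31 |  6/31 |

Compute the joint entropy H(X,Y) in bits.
2.2585 bits

H(X,Y) = -Σ_{x,y} P(x,y) log₂ P(x,y). Per-cell terms -P(x,y)·log₂P(x,y):
  X=0: 0.48477, 0.00000, 0.50431
  X=1: 0.32605, 0.48477, 0.45856
  (cells with P = 0 contribute 0)
Sum of the 6 terms: H(X,Y) = 2.2585 bits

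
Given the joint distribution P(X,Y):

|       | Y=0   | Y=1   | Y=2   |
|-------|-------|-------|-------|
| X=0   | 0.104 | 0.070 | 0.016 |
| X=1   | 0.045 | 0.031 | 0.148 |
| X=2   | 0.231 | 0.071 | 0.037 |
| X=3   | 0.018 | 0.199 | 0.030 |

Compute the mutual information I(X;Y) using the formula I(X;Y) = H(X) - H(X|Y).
0.3911 bits

I(X;Y) = H(X) - H(X|Y)

Marginal of X (row sums):
  P(X=0) = 0.104 + 0.070 + 0.016 = 0.190
  P(X=1) = 0.045 + 0.031 + 0.148 = 0.224
  P(X=2) = 0.231 + 0.071 + 0.037 = 0.339
  P(X=3) = 0.018 + 0.199 + 0.030 = 0.247
H(X) = -[0.190·log₂(0.190) + 0.224·log₂(0.224) + 0.339·log₂(0.339) + 0.247·log₂(0.247)]
  = 0.4552 + 0.4835 + 0.5291 + 0.4983 = 1.9661 bits

Marginal of Y (column sums):
  P(Y=0) = 0.104 + 0.045 + 0.231 + 0.018 = 0.398
  P(Y=1) = 0.070 + 0.031 + 0.071 + 0.199 = 0.371
  P(Y=2) = 0.016 + 0.148 + 0.037 + 0.030 = 0.231
H(X|Y) = Σ_y P(y)·H(X|Y=y):
  Y=0: P(Y=0) = 0.398, P(X|Y=0) = (52/199, 45/398, 231/398, 9/199) → H(X|Y=0) = 1.5191
  Y=1: P(Y=1) = 0.371, P(X|Y=1) = (10/53, 31/371, 71/371, 199/371) → H(X|Y=1) = 1.6917
  Y=2: P(Y=2) = 0.231, P(X|Y=2) = (16/231, 148/231, 37/231, 10/77) → H(X|Y=2) = 1.4840
H(X|Y) = 0.398·1.5191 + 0.371·1.6917 + 0.231·1.4840 = 1.5750 bits

I(X;Y) = H(X) - H(X|Y) = 1.9661 - 1.5750 = 0.3911 bits

Cross-check via I(X;Y) = H(X) + H(Y) - H(X,Y): computing H(Y) from the column sums and H(X,Y) from the 12 cells in the same way gives H(Y) = 1.5481 bits and H(X,Y) = 3.1231 bits, so
I(X;Y) = 1.9661 + 1.5481 - 3.1231 = 0.3911 bits ✓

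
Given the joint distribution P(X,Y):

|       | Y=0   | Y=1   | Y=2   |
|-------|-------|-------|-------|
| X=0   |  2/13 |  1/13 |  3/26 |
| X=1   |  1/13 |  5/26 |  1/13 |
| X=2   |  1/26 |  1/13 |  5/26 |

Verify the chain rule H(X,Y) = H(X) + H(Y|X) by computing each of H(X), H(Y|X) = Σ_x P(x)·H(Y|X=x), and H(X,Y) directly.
H(X) = 1.5828 bits, H(Y|X) = 1.4263 bits, H(X,Y) = 3.0091 bits

Marginal of X (row sums):
  P(X=0) = 2/13 + 1/13 + 3/26 = 9/26
  P(X=1) = 1/13 + 5/26 + 1/13 = 9/26
  P(X=2) = 1/26 + 1/13 + 5/26 = 4/13
H(X) = -[(9/26)·log₂(9/26) + (9/26)·log₂(9/26) + (4/13)·log₂(4/13)]
  = 0.52979 + 0.52979 + 0.52321 = 1.5828 bits

H(Y|X) = Σ_x P(x)·H(Y|X=x):
  X=0: P(X=0) = 9/26, P(Y|X=0) = (4/9, 2/9, 1/3) → H(Y|X=0) = 1.53049
  X=1: P(X=1) = 9/26, P(Y|X=1) = (2/9, 5/9, 2/9) → H(Y|X=1) = 1.43552
  X=2: P(X=2) = 4/13, P(Y|X=2) = (1/8, 1/4, 5/8) → H(Y|X=2) = 1.29879
H(Y|X) = (9/26)·1.53049 + (9/26)·1.43552 + (4/13)·1.29879 = 1.4263 bits

H(X,Y) = -Σ_{x,y} P(x,y) log₂ P(x,y). Per-cell terms -P(x,y)·log₂P(x,y):
  X=0: 0.41545, 0.28465, 0.35948
  X=1: 0.28465, 0.45741, 0.28465
  X=2: 0.18079, 0.28465, 0.45741
Sum of the 9 terms: H(X,Y) = 3.0091 bits

Chain rule check:
  H(X) + H(Y|X) = 1.5828 + 1.4263 = 3.0091 bits
  H(X,Y) = 3.0091 bits
✓ Chain rule verified.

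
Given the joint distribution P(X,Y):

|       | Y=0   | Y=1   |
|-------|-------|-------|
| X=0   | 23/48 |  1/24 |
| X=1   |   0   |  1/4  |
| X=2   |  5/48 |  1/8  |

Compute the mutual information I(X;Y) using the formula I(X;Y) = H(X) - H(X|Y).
0.5426 bits

I(X;Y) = H(X) - H(X|Y)

Marginal of X (row sums):
  P(X=0) = 23/48 + 1/24 = 25/48
  P(X=1) = 0 + 1/4 = 1/4
  P(X=2) = 5/48 + 1/8 = 11/48
H(X) = -[(25/48)·log₂(25/48) + (1/4)·log₂(1/4) + (11/48)·log₂(11/48)]
  = 0.49016 + 0.50000 + 0.48710 = 1.47726 bits

Marginal of Y (column sums):
  P(Y=0) = 23/48 + 0 + 5/48 = 7/12
  P(Y=1) = 1/24 + 1/4 + 1/8 = 5/12
H(X|Y) = Σ_y P(y)·H(X|Y=y):
  Y=0: P(Y=0) = 7/12, P(X|Y=0) = (23/28, 0, 5/28) → H(X|Y=0) = 0.67694
  Y=1: P(Y=1) = 5/12, P(X|Y=1) = (1/10, 3/5, 3/10) → H(X|Y=1) = 1.29546
H(X|Y) = (7/12)·0.67694 + (5/12)·1.29546 = 0.93466 bits

I(X;Y) = H(X) - H(X|Y) = 1.47726 - 0.93466 = 0.5426 bits

Cross-check via I(X;Y) = H(X) + H(Y) - H(X,Y): computing H(Y) from the column sums and H(X,Y) from the 6 cells in the same way gives H(Y) = 0.97987 bits and H(X,Y) = 1.91453 bits, so
I(X;Y) = 1.47726 + 0.97987 - 1.91453 = 0.5426 bits ✓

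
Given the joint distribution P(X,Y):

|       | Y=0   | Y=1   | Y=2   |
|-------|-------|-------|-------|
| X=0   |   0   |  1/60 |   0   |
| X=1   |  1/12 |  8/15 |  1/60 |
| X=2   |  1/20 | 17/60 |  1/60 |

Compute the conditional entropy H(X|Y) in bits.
1.0390 bits

H(X|Y) = H(X,Y) - H(Y)

H(X,Y) = -Σ_{x,y} P(x,y) log₂ P(x,y). Per-cell terms -P(x,y)·log₂P(x,y):
  X=0: 0.000000, 0.098448, 0.000000
  X=1: 0.298747, 0.483675, 0.098448
  X=2: 0.216096, 0.515505, 0.098448
  (cells with P = 0 contribute 0)
Sum of the 9 terms: H(X,Y) = 1.80937 bits

Marginal of Y (column sums):
  P(Y=0) = 0 + 1/12 + 1/20 = 2/15
  P(Y=1) = 1/60 + 8/15 + 17/60 = 5/6
  P(Y=2) = 0 + 1/60 + 1/60 = 1/30
H(Y) = -[(2/15)·log₂(2/15) + (5/6)·log₂(5/6) + (1/30)·log₂(1/30)]
  = 0.387585 + 0.219195 + 0.163563 = 0.77034 bits

H(X|Y) = H(X,Y) - H(Y) = 1.80937 - 0.77034 = 1.0390 bits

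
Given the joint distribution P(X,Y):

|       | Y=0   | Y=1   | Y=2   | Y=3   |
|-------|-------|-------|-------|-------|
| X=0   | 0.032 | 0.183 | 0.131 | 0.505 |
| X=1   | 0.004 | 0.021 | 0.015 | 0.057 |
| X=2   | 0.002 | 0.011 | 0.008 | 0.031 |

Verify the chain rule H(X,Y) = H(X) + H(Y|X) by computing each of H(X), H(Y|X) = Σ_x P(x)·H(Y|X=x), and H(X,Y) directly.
H(X) = 0.7464 bits, H(Y|X) = 1.5187 bits, H(X,Y) = 2.2651 bits

Marginal of X (row sums):
  P(X=0) = 0.032 + 0.183 + 0.131 + 0.505 = 0.851
  P(X=1) = 0.004 + 0.021 + 0.015 + 0.057 = 0.097
  P(X=2) = 0.002 + 0.011 + 0.008 + 0.031 = 0.052
H(X) = -[0.851·log₂(0.851) + 0.097·log₂(0.097) + 0.052·log₂(0.052)]
  = 0.19809 + 0.32649 + 0.22180 = 0.7464 bits

H(Y|X) = Σ_x P(x)·H(Y|X=x):
  X=0: P(X=0) = 0.851, P(Y|X=0) = (32/851, 183/851, 131/851, 505/851) → H(Y|X=0) = 1.51713
  X=1: P(X=1) = 0.097, P(Y|X=1) = (4/97, 21/97, 15/97, 57/97) → H(Y|X=1) = 1.53479
  X=2: P(X=2) = 0.052, P(Y|X=2) = (1/26, 11/52, 2/13, 31/52) → H(Y|X=2) = 1.51517
H(Y|X) = 0.851·1.51713 + 0.097·1.53479 + 0.052·1.51517 = 1.5187 bits

H(X,Y) = -Σ_{x,y} P(x,y) log₂ P(x,y). Per-cell terms -P(x,y)·log₂P(x,y):
  X=0: 0.15891, 0.44837, 0.38414, 0.49775
  X=1: 0.03186, 0.11704, 0.09088, 0.23557
  X=2: 0.01793, 0.07157, 0.05573, 0.15536
Sum of the 12 terms: H(X,Y) = 2.2651 bits

Chain rule check:
  H(X) + H(Y|X) = 0.7464 + 1.5187 = 2.2651 bits
  H(X,Y) = 2.2651 bits
✓ Chain rule verified.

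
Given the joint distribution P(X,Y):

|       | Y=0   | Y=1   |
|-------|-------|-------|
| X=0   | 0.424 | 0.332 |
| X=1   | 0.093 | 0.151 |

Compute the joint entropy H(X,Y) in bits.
1.7835 bits

H(X,Y) = -Σ_{x,y} P(x,y) log₂ P(x,y). Per-cell terms -P(x,y)·log₂P(x,y):
  X=0: 0.5249, 0.5281
  X=1: 0.3187, 0.4118
Sum of the 4 terms: H(X,Y) = 1.7835 bits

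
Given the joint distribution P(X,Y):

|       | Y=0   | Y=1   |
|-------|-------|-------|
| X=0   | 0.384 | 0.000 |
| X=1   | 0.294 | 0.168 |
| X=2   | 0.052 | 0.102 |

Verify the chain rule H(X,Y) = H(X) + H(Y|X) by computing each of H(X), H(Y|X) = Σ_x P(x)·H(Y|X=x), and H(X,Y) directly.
H(X) = 1.4606 bits, H(Y|X) = 0.5790 bits, H(X,Y) = 2.0395 bits

Marginal of X (row sums):
  P(X=0) = 0.384 + 0.000 = 0.384
  P(X=1) = 0.294 + 0.168 = 0.462
  P(X=2) = 0.052 + 0.102 = 0.154
H(X) = -[0.384·log₂(0.384) + 0.462·log₂(0.462) + 0.154·log₂(0.154)]
  = 0.53024 + 0.51468 + 0.41565 = 1.4606 bits

H(Y|X) = Σ_x P(x)·H(Y|X=x):
  X=0: P(X=0) = 0.384, P(Y|X=0) = (1, 0) → H(Y|X=0) = 0.00000
  X=1: P(X=1) = 0.462, P(Y|X=1) = (7/11, 4/11) → H(Y|X=1) = 0.94566
  X=2: P(X=2) = 0.154, P(Y|X=2) = (26/77, 51/77) → H(Y|X=2) = 0.92256
H(Y|X) = 0.384·0.00000 + 0.462·0.94566 + 0.154·0.92256 = 0.5790 bits

H(X,Y) = -Σ_{x,y} P(x,y) log₂ P(x,y). Per-cell terms -P(x,y)·log₂P(x,y):
  X=0: 0.53024, 0.00000
  X=1: 0.51924, 0.43234
  X=2: 0.22180, 0.33592
  (cells with P = 0 contribute 0)
Sum of the 6 terms: H(X,Y) = 2.0395 bits

Chain rule check:
  H(X) + H(Y|X) = 1.4606 + 0.5790 = 2.0396 bits
  H(X,Y) = 2.0395 bits
✓ Chain rule verified (Δ = 0.0001 is 4-dp rounding noise: each of the three values was rounded independently).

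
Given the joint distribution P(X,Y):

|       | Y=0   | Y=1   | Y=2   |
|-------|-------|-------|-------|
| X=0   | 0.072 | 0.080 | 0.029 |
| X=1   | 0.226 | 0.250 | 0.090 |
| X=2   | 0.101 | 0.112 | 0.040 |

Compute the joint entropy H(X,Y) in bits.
2.8841 bits

H(X,Y) = -Σ_{x,y} P(x,y) log₂ P(x,y). Per-cell terms -P(x,y)·log₂P(x,y):
  X=0: 0.2733, 0.2915, 0.1481
  X=1: 0.4849, 0.5000, 0.3127
  X=2: 0.3341, 0.3537, 0.1858
Sum of the 9 terms: H(X,Y) = 2.8841 bits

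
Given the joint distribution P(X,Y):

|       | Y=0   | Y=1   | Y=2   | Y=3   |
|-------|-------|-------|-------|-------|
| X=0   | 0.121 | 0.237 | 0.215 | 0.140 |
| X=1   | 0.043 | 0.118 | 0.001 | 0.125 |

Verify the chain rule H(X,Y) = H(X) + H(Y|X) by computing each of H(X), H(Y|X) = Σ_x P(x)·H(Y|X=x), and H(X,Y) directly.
H(X) = 0.8648 bits, H(Y|X) = 1.8140 bits, H(X,Y) = 2.6788 bits

Marginal of X (row sums):
  P(X=0) = 0.121 + 0.237 + 0.215 + 0.140 = 0.713
  P(X=1) = 0.043 + 0.118 + 0.001 + 0.125 = 0.287
H(X) = -[0.713·log₂(0.713) + 0.287·log₂(0.287)]
  = 0.34796 + 0.51685 = 0.8648 bits

H(Y|X) = Σ_x P(x)·H(Y|X=x):
  X=0: P(X=0) = 0.713, P(Y|X=0) = (121/713, 237/713, 215/713, 140/713) → H(Y|X=0) = 1.94511
  X=1: P(X=1) = 0.287, P(Y|X=1) = (43/287, 118/287, 1/287, 125/287) → H(Y|X=1) = 1.48824
H(Y|X) = 0.713·1.94511 + 0.287·1.48824 = 1.8140 bits

H(X,Y) = -Σ_{x,y} P(x,y) log₂ P(x,y). Per-cell terms -P(x,y)·log₂P(x,y):
  X=0: 0.36868, 0.49226, 0.47678, 0.39711
  X=1: 0.19520, 0.36381, 0.00997, 0.37500
Sum of the 8 terms: H(X,Y) = 2.6788 bits

Chain rule check:
  H(X) + H(Y|X) = 0.8648 + 1.8140 = 2.6788 bits
  H(X,Y) = 2.6788 bits
✓ Chain rule verified.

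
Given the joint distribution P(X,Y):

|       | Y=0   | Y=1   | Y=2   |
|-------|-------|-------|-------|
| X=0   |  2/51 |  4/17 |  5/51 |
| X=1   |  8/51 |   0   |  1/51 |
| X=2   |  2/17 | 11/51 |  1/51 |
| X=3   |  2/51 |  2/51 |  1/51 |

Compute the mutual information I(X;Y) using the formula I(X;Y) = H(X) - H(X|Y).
0.3220 bits

I(X;Y) = H(X) - H(X|Y)

Marginal of X (row sums):
  P(X=0) = 2/51 + 4/17 + 5/51 = 19/51
  P(X=1) = 8/51 + 0 + 1/51 = 3/17
  P(X=2) = 2/17 + 11/51 + 1/51 = 6/17
  P(X=3) = 2/51 + 2/51 + 1/51 = 5/51
H(X) = -[(19/51)·log₂(19/51) + (3/17)·log₂(3/17) + (6/17)·log₂(6/17) + (5/51)·log₂(5/51)]
  = 0.53070 + 0.44162 + 0.53029 + 0.32848 = 1.8311 bits

Marginal of Y (column sums):
  P(Y=0) = 2/51 + 8/51 + 2/17 + 2/51 = 6/17
  P(Y=1) = 4/17 + 0 + 11/51 + 2/51 = 25/51
  P(Y=2) = 5/51 + 1/51 + 1/51 + 1/51 = 8/51
H(X|Y) = Σ_y P(y)·H(X|Y=y):
  Y=0: P(Y=0) = 6/17, P(X|Y=0) = (1/9, 4/9, 1/3, 1/9) → H(X|Y=0) = 1.75272
  Y=1: P(Y=1) = 25/51, P(X|Y=1) = (12/25, 0, 11/25, 2/25) → H(X|Y=1) = 1.32092
  Y=2: P(Y=2) = 8/51, P(X|Y=2) = (5/8, 1/8, 1/8, 1/8) → H(X|Y=2) = 1.54879
H(X|Y) = (6/17)·1.75272 + (25/51)·1.32092 + (8/51)·1.54879 = 1.5091 bits

I(X;Y) = H(X) - H(X|Y) = 1.8311 - 1.5091 = 0.3220 bits

Cross-check via I(X;Y) = H(X) + H(Y) - H(X,Y): computing H(Y) from the column sums and H(X,Y) from the 12 cells in the same way gives H(Y) = 1.4537 bits and H(X,Y) = 2.9628 bits, so
I(X;Y) = 1.8311 + 1.4537 - 2.9628 = 0.3220 bits ✓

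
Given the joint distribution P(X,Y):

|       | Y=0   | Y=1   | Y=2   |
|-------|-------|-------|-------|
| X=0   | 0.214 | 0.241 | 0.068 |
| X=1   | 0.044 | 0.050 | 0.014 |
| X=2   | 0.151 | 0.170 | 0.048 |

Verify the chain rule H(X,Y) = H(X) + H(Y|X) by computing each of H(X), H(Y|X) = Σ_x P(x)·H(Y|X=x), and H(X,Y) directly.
H(X) = 1.3666 bits, H(Y|X) = 1.4252 bits, H(X,Y) = 2.7918 bits

Marginal of X (row sums):
  P(X=0) = 0.214 + 0.241 + 0.068 = 0.523
  P(X=1) = 0.044 + 0.050 + 0.014 = 0.108
  P(X=2) = 0.151 + 0.170 + 0.048 = 0.369
H(X) = -[0.523·log₂(0.523) + 0.108·log₂(0.108) + 0.369·log₂(0.369)]
  = 0.48907 + 0.34678 + 0.53074 = 1.3666 bits

H(Y|X) = Σ_x P(x)·H(Y|X=x):
  X=0: P(X=0) = 0.523, P(Y|X=0) = (214/523, 241/523, 68/523) → H(Y|X=0) = 1.42526
  X=1: P(X=1) = 0.108, P(Y|X=1) = (11/27, 25/54, 7/54) → H(Y|X=1) = 1.42423
  X=2: P(X=2) = 0.369, P(Y|X=2) = (151/369, 170/369, 16/123) → H(Y|X=2) = 1.42538
H(Y|X) = 0.523·1.42526 + 0.108·1.42423 + 0.369·1.42538 = 1.4252 bits

H(X,Y) = -Σ_{x,y} P(x,y) log₂ P(x,y). Per-cell terms -P(x,y)·log₂P(x,y):
  X=0: 0.47600, 0.49475, 0.26373
  X=1: 0.19828, 0.21610, 0.08622
  X=2: 0.41183, 0.43459, 0.21028
Sum of the 9 terms: H(X,Y) = 2.7918 bits

Chain rule check:
  H(X) + H(Y|X) = 1.3666 + 1.4252 = 2.7918 bits
  H(X,Y) = 2.7918 bits
✓ Chain rule verified.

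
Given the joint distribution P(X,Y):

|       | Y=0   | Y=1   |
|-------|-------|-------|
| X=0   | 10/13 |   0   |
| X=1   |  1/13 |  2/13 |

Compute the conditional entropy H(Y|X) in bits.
0.2119 bits

H(Y|X) = H(X,Y) - H(X)

H(X,Y) = -Σ_{x,y} P(x,y) log₂ P(x,y). Per-cell terms -P(x,y)·log₂P(x,y):
  X=0: 0.29116, 0.00000
  X=1: 0.28465, 0.41545
  (cells with P = 0 contribute 0)
Sum of the 4 terms: H(X,Y) = 0.99126 bits

Marginal of X (row sums):
  P(X=0) = 10/13 + 0 = 10/13
  P(X=1) = 1/13 + 2/13 = 3/13
H(X) = -[(10/13)·log₂(10/13) + (3/13)·log₂(3/13)]
  = 0.29116 + 0.48819 = 0.77935 bits

H(Y|X) = H(X,Y) - H(X) = 0.99126 - 0.77935 = 0.2119 bits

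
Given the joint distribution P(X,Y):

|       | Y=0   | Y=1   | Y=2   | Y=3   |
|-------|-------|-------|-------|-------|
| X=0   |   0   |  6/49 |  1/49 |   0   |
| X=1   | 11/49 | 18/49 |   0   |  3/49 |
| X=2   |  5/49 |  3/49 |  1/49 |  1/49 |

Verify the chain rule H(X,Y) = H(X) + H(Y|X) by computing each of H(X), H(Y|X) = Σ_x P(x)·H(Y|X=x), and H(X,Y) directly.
H(X) = 1.2704 bits, H(Y|X) = 1.2884 bits, H(X,Y) = 2.5588 bits

Marginal of X (row sums):
  P(X=0) = 0 + 6/49 + 1/49 + 0 = 1/7
  P(X=1) = 11/49 + 18/49 + 0 + 3/49 = 32/49
  P(X=2) = 5/49 + 3/49 + 1/49 + 1/49 = 10/49
H(X) = -[(1/7)·log₂(1/7) + (32/49)·log₂(32/49) + (10/49)·log₂(10/49)]
  = 0.40105 + 0.40144 + 0.46791 = 1.2704 bits

H(Y|X) = Σ_x P(x)·H(Y|X=x):
  X=0: P(X=0) = 1/7, P(Y|X=0) = (0, 6/7, 1/7, 0) → H(Y|X=0) = 0.59167
  X=1: P(X=1) = 32/49, P(Y|X=1) = (11/32, 9/16, 0, 3/32) → H(Y|X=1) = 1.31665
  X=2: P(X=2) = 10/49, P(Y|X=2) = (1/2, 3/10, 1/10, 1/10) → H(Y|X=2) = 1.68548
H(Y|X) = (1/7)·0.59167 + (32/49)·1.31665 + (10/49)·1.68548 = 1.2884 bits

H(X,Y) = -Σ_{x,y} P(x,y) log₂ P(x,y). Per-cell terms -P(x,y)·log₂P(x,y):
  X=0: 0.00000, 0.37099, 0.11459, 0.00000
  X=1: 0.48384, 0.53074, 0.00000, 0.24672
  X=2: 0.33600, 0.24672, 0.11459, 0.11459
  (cells with P = 0 contribute 0)
Sum of the 12 terms: H(X,Y) = 2.5588 bits

Chain rule check:
  H(X) + H(Y|X) = 1.2704 + 1.2884 = 2.5588 bits
  H(X,Y) = 2.5588 bits
✓ Chain rule verified.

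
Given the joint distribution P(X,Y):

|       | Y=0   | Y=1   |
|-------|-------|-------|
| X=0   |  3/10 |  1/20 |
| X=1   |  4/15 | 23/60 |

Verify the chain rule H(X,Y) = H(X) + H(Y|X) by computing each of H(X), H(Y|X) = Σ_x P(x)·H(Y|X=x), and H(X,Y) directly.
H(X) = 0.9341 bits, H(Y|X) = 0.8419 bits, H(X,Y) = 1.7760 bits

Marginal of X (row sums):
  P(X=0) = 3/10 + 1/20 = 7/20
  P(X=1) = 4/15 + 23/60 = 13/20
H(X) = -[(7/20)·log₂(7/20) + (13/20)·log₂(13/20)]
  = 0.5301 + 0.4040 = 0.9341 bits

H(Y|X) = Σ_x P(x)·H(Y|X=x):
  X=0: P(X=0) = 7/20, P(Y|X=0) = (6/7, 1/7) → H(Y|X=0) = 0.5917
  X=1: P(X=1) = 13/20, P(Y|X=1) = (16/39, 23/39) → H(Y|X=1) = 0.9766
H(Y|X) = (7/20)·0.5917 + (13/20)·0.9766 = 0.8419 bits

H(X,Y) = -Σ_{x,y} P(x,y) log₂ P(x,y). Per-cell terms -P(x,y)·log₂P(x,y):
  X=0: 0.5211, 0.2161
  X=1: 0.5085, 0.5303
Sum of the 4 terms: H(X,Y) = 1.7760 bits

Chain rule check:
  H(X) + H(Y|X) = 0.9341 + 0.8419 = 1.7760 bits
  H(X,Y) = 1.7760 bits
✓ Chain rule verified.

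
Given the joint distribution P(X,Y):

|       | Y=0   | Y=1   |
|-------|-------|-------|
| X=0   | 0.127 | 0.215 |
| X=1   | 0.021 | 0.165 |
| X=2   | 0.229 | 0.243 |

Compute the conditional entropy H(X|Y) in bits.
1.4279 bits

H(X|Y) = H(X,Y) - H(Y)

H(X,Y) = -Σ_{x,y} P(x,y) log₂ P(x,y). Per-cell terms -P(x,y)·log₂P(x,y):
  X=0: 0.3781, 0.4768
  X=1: 0.1170, 0.4289
  X=2: 0.4870, 0.4960
Sum of the 6 terms: H(X,Y) = 2.3838 bits

Marginal of Y (column sums):
  P(Y=0) = 0.127 + 0.021 + 0.229 = 0.377
  P(Y=1) = 0.215 + 0.165 + 0.243 = 0.623
H(Y) = -[0.377·log₂(0.377) + 0.623·log₂(0.623)]
  = 0.5306 + 0.4253 = 0.9559 bits

H(X|Y) = H(X,Y) - H(Y) = 2.3838 - 0.9559 = 1.4279 bits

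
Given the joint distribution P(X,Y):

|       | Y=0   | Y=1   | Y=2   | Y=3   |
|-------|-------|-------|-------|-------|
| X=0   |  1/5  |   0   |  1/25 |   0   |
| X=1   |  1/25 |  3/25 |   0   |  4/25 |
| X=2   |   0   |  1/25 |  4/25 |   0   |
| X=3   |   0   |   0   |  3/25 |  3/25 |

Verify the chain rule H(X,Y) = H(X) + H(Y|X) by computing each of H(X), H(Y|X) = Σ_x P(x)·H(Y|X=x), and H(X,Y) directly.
H(X) = 1.9787 bits, H(Y|X) = 0.9902 bits, H(X,Y) = 2.9689 bits

Marginal of X (row sums):
  P(X=0) = 1/5 + 0 + 1/25 + 0 = 6/25
  P(X=1) = 1/25 + 3/25 + 0 + 4/25 = 8/25
  P(X=2) = 0 + 1/25 + 4/25 + 0 = 1/5
  P(X=3) = 0 + 0 + 3/25 + 3/25 = 6/25
H(X) = -[(6/25)·log₂(6/25) + (8/25)·log₂(8/25) + (1/5)·log₂(1/5) + (6/25)·log₂(6/25)]
  = 0.49413 + 0.52603 + 0.46439 + 0.49413 = 1.9787 bits

H(Y|X) = Σ_x P(x)·H(Y|X=x):
  X=0: P(X=0) = 6/25, P(Y|X=0) = (5/6, 0, 1/6, 0) → H(Y|X=0) = 0.65002
  X=1: P(X=1) = 8/25, P(Y|X=1) = (1/8, 3/8, 0, 1/2) → H(Y|X=1) = 1.40564
  X=2: P(X=2) = 1/5, P(Y|X=2) = (0, 1/5, 4/5, 0) → H(Y|X=2) = 0.72193
  X=3: P(X=3) = 6/25, P(Y|X=3) = (0, 0, 1/2, 1/2) → H(Y|X=3) = 1.00000
H(Y|X) = (6/25)·0.65002 + (8/25)·1.40564 + (1/5)·0.72193 + (6/25)·1.00000 = 0.9902 bits

H(X,Y) = -Σ_{x,y} P(x,y) log₂ P(x,y). Per-cell terms -P(x,y)·log₂P(x,y):
  X=0: 0.46439, 0.00000, 0.18575, 0.00000
  X=1: 0.18575, 0.36707, 0.00000, 0.42302
  X=2: 0.00000, 0.18575, 0.42302, 0.00000
  X=3: 0.00000, 0.00000, 0.36707, 0.36707
  (cells with P = 0 contribute 0)
Sum of the 16 terms: H(X,Y) = 2.9689 bits

Chain rule check:
  H(X) + H(Y|X) = 1.9787 + 0.9902 = 2.9689 bits
  H(X,Y) = 2.9689 bits
✓ Chain rule verified.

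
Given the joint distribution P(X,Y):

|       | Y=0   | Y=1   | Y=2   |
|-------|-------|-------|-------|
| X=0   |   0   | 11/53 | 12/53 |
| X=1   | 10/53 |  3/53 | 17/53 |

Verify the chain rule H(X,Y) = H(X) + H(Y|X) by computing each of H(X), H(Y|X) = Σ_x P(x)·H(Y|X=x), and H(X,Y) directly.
H(X) = 0.9874 bits, H(Y|X) = 1.1833 bits, H(X,Y) = 2.1707 bits

Marginal of X (row sums):
  P(X=0) = 0 + 11/53 + 12/53 = 23/53
  P(X=1) = 10/53 + 3/53 + 17/53 = 30/53
H(X) = -[(23/53)·log₂(23/53) + (30/53)·log₂(30/53)]
  = 0.52265 + 0.46473 = 0.9874 bits

H(Y|X) = Σ_x P(x)·H(Y|X=x):
  X=0: P(X=0) = 23/53, P(Y|X=0) = (0, 11/23, 12/23) → H(Y|X=0) = 0.99864
  X=1: P(X=1) = 30/53, P(Y|X=1) = (1/3, 1/10, 17/30) → H(Y|X=1) = 1.32486
H(Y|X) = (23/53)·0.99864 + (30/53)·1.32486 = 1.1833 bits

H(X,Y) = -Σ_{x,y} P(x,y) log₂ P(x,y). Per-cell terms -P(x,y)·log₂P(x,y):
  X=0: 0.00000, 0.47082, 0.48520
  X=1: 0.45396, 0.23451, 0.52618
  (cells with P = 0 contribute 0)
Sum of the 6 terms: H(X,Y) = 2.1707 bits

Chain rule check:
  H(X) + H(Y|X) = 0.9874 + 1.1833 = 2.1707 bits
  H(X,Y) = 2.1707 bits
✓ Chain rule verified.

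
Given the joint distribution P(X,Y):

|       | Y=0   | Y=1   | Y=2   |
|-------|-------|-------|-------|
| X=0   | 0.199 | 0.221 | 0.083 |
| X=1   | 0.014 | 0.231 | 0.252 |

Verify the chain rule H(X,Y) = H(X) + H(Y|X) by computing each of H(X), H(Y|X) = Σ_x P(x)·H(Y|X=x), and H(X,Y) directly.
H(X) = 1.0000 bits, H(Y|X) = 1.3185 bits, H(X,Y) = 2.3185 bits

Marginal of X (row sums):
  P(X=0) = 0.199 + 0.221 + 0.083 = 0.503
  P(X=1) = 0.014 + 0.231 + 0.252 = 0.497
H(X) = -[0.503·log₂(0.503) + 0.497·log₂(0.497)]
  = 0.49866 + 0.50132 = 1.0000 bits

H(Y|X) = Σ_x P(x)·H(Y|X=x):
  X=0: P(X=0) = 0.503, P(Y|X=0) = (199/503, 221/503, 83/503) → H(Y|X=0) = 1.47950
  X=1: P(X=1) = 0.497, P(Y|X=1) = (2/71, 33/71, 36/71) → H(Y|X=1) = 1.15563
H(Y|X) = 0.503·1.47950 + 0.497·1.15563 = 1.3185 bits

H(X,Y) = -Σ_{x,y} P(x,y) log₂ P(x,y). Per-cell terms -P(x,y)·log₂P(x,y):
  X=0: 0.46350, 0.48131, 0.29803
  X=1: 0.08622, 0.48834, 0.50110
Sum of the 6 terms: H(X,Y) = 2.3185 bits

Chain rule check:
  H(X) + H(Y|X) = 1.0000 + 1.3185 = 2.3185 bits
  H(X,Y) = 2.3185 bits
✓ Chain rule verified.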